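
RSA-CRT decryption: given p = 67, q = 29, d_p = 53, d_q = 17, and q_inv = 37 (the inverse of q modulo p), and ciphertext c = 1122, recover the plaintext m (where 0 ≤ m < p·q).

547

m₁ = c^(d_p) mod p: c ≡ 50 (mod 67), and 50^53 mod 67 = 11.
m₂ = c^(d_q) mod q: c ≡ 20 (mod 29), and 20^17 mod 29 = 25.
h = q_inv·(m₁ − m₂) mod p = 37·(11 − 25) mod 67 = 18.
m = m₂ + h·q = 25 + 18·29 = 547.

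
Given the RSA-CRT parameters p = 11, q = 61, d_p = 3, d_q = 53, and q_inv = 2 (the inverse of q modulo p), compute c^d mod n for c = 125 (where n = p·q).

515

m₁ = c^(d_p) mod p: c ≡ 4 (mod 11), and 4^3 mod 11 = 9.
m₂ = c^(d_q) mod q: c ≡ 3 (mod 61), and 3^53 mod 61 = 27.
h = q_inv·(m₁ − m₂) mod p = 2·(9 − 27) mod 11 = 8.
m = m₂ + h·q = 27 + 8·61 = 515.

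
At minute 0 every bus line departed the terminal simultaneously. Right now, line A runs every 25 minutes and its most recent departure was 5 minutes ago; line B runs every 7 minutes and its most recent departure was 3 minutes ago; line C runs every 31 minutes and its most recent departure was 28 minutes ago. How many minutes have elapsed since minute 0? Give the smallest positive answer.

2880

From t ≡ 5 (mod 25) write t = 5 + 25s. Substituting into t ≡ 3 (mod 7) gives 25s ≡ 5 (mod 7), and since 4⁻¹ ≡ 2 (mod 7), s ≡ 3. Hence t ≡ 5 + 25·3 = 80 (mod 175).
From t ≡ 80 (mod 175) write t = 80 + 175s. Substituting into t ≡ 28 (mod 31) gives 175s ≡ 10 (mod 31), and since 20⁻¹ ≡ 14 (mod 31), s ≡ 16. Hence t ≡ 80 + 175·16 = 2880 (mod 5425).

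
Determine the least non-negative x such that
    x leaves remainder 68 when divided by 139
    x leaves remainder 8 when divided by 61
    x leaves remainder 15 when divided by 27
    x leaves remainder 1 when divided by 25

545226

From x ≡ 68 (mod 139) write x = 68 + 139t. Substituting into x ≡ 8 (mod 61) gives 139t ≡ 1 (mod 61), and since 17⁻¹ ≡ 18 (mod 61), t ≡ 18. Hence x ≡ 68 + 139·18 = 2570 (mod 8479).
From x ≡ 2570 (mod 8479) write x = 2570 + 8479t. Substituting into x ≡ 15 (mod 27) gives 8479t ≡ 10 (mod 27), and since 1⁻¹ ≡ 1 (mod 27), t ≡ 10. Hence x ≡ 2570 + 8479·10 = 87360 (mod 228933).
From x ≡ 87360 (mod 228933) write x = 87360 + 228933t. Substituting into x ≡ 1 (mod 25) gives 228933t ≡ 16 (mod 25), and since 8⁻¹ ≡ 22 (mod 25), t ≡ 2. Hence x ≡ 87360 + 228933·2 = 545226 (mod 5723325).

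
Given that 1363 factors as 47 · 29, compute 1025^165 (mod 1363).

Mod 47: 1025 ≡ 38; by Fermat, exponent reduces to 165 mod 46 = 27; 38^27 ≡ 19 (mod 47).
Mod 29: 1025 ≡ 10; by Fermat, exponent reduces to 165 mod 28 = 25; 10^25 ≡ 27 (mod 29).
Combine by CRT: x ≡ 19 (mod 47), x ≡ 27 (mod 29) ⇒ x ≡ 1100 (mod 1363).

1100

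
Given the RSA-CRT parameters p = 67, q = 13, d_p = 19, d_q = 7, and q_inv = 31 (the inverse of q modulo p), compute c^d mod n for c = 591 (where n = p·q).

696

m₁ = c^(d_p) mod p: c ≡ 55 (mod 67), and 55^19 mod 67 = 26.
m₂ = c^(d_q) mod q: c ≡ 6 (mod 13), and 6^7 mod 13 = 7.
h = q_inv·(m₁ − m₂) mod p = 31·(26 − 7) mod 67 = 53.
m = m₂ + h·q = 7 + 53·13 = 696.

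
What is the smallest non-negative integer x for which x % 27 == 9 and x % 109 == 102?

From x ≡ 9 (mod 27) write x = 9 + 27t. Substituting into x ≡ 102 (mod 109) gives 27t ≡ 93 (mod 109), and since 27⁻¹ ≡ 105 (mod 109), t ≡ 64. Hence x ≡ 9 + 27·64 = 1737 (mod 2943).

1737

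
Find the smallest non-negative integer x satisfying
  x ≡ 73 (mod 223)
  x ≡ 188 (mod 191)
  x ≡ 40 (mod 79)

1516919

From x ≡ 73 (mod 223) write x = 73 + 223t. Substituting into x ≡ 188 (mod 191) gives 223t ≡ 115 (mod 191), and since 32⁻¹ ≡ 6 (mod 191), t ≡ 117. Hence x ≡ 73 + 223·117 = 26164 (mod 42593).
From x ≡ 26164 (mod 42593) write x = 26164 + 42593t. Substituting into x ≡ 40 (mod 79) gives 42593t ≡ 25 (mod 79), and since 12⁻¹ ≡ 33 (mod 79), t ≡ 35. Hence x ≡ 26164 + 42593·35 = 1516919 (mod 3364847).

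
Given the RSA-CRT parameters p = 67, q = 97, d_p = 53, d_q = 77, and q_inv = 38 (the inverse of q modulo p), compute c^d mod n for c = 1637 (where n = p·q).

4392

m₁ = c^(d_p) mod p: c ≡ 29 (mod 67), and 29^53 mod 67 = 37.
m₂ = c^(d_q) mod q: c ≡ 85 (mod 97), and 85^77 mod 97 = 27.
h = q_inv·(m₁ − m₂) mod p = 38·(37 − 27) mod 67 = 45.
m = m₂ + h·q = 27 + 45·97 = 4392.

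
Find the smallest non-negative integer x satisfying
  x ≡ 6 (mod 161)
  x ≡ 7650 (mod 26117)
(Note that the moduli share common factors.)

gcd(161, 26117) = 7 and 7 | (7650 − 6), so the pair is consistent; merging gives x ≡ 190469 (mod 600691), where 600691 = lcm(161, 26117).
The solution is unique modulo lcm(161, 26117) = 600691.

190469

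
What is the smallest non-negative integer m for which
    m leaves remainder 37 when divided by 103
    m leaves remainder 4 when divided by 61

2200

From m ≡ 37 (mod 103) write m = 37 + 103t. Substituting into m ≡ 4 (mod 61) gives 103t ≡ 28 (mod 61), and since 42⁻¹ ≡ 16 (mod 61), t ≡ 21. Hence m ≡ 37 + 103·21 = 2200 (mod 6283).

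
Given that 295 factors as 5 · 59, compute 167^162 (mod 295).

169

Mod 5: 167 ≡ 2; by Fermat, exponent reduces to 162 mod 4 = 2; 2^2 ≡ 4 (mod 5).
Mod 59: 167 ≡ 49; by Fermat, exponent reduces to 162 mod 58 = 46; 49^46 ≡ 51 (mod 59).
Combine by CRT: x ≡ 4 (mod 5), x ≡ 51 (mod 59) ⇒ x ≡ 169 (mod 295).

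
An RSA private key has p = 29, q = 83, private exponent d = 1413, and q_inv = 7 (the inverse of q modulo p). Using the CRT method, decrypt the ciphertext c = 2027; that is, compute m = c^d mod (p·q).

97

d_p = d mod (p−1) = 1413 mod 28 = 13; d_q = d mod (q−1) = 19.
m₁ = c^(d_p) mod p: c ≡ 26 (mod 29), and 26^13 mod 29 = 10.
m₂ = c^(d_q) mod q: c ≡ 35 (mod 83), and 35^19 mod 83 = 14.
h = q_inv·(m₁ − m₂) mod p = 7·(10 − 14) mod 29 = 1.
m = m₂ + h·q = 14 + 1·83 = 97.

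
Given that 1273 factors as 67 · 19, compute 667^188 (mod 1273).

Mod 67: 667 ≡ 64; by Fermat, exponent reduces to 188 mod 66 = 56; 64^56 ≡ 64 (mod 67).
Mod 19: 667 ≡ 2; by Fermat, exponent reduces to 188 mod 18 = 8; 2^8 ≡ 9 (mod 19).
Combine by CRT: x ≡ 64 (mod 67), x ≡ 9 (mod 19) ⇒ x ≡ 332 (mod 1273).

332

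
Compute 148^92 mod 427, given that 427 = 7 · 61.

239

Mod 7: 148 ≡ 1; by Fermat, exponent reduces to 92 mod 6 = 2; 1^2 ≡ 1 (mod 7).
Mod 61: 148 ≡ 26; by Fermat, exponent reduces to 92 mod 60 = 32; 26^32 ≡ 56 (mod 61).
Combine by CRT: x ≡ 1 (mod 7), x ≡ 56 (mod 61) ⇒ x ≡ 239 (mod 427).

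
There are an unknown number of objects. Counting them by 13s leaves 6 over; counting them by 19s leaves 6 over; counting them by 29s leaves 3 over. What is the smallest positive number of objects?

The moduli are pairwise coprime; M = 13·19·29 = 7163.
M/13 = 551; 551 ≡ 5 (mod 13); 5·8 ≡ 1, so inverse 8.
M/19 = 377; 377 ≡ 16 (mod 19); 16·6 ≡ 1, so inverse 6.
M/29 = 247; 247 ≡ 15 (mod 29); 15·2 ≡ 1, so inverse 2.
N ≡ 6·551·8 + 6·377·6 + 3·247·2 = 41502.
41502 mod 7163 = 5687.

5687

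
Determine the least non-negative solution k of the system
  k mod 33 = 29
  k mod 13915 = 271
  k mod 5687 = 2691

1850966

gcd(33, 13915) = 11 and 11 | (271 − 29), so the pair is consistent; merging gives k ≡ 14186 (mod 41745), where 41745 = lcm(33, 13915).
gcd(41745, 5687) = 121 and 121 | (2691 − 14186), so the pair is consistent; merging gives k ≡ 1850966 (mod 1962015), where 1962015 = lcm(41745, 5687).
The solution is unique modulo lcm(33, 13915, 5687) = 1962015.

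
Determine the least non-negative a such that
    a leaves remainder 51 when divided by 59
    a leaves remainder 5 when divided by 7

110

From a ≡ 51 (mod 59) write a = 51 + 59t. Substituting into a ≡ 5 (mod 7) gives 59t ≡ 3 (mod 7), and since 3⁻¹ ≡ 5 (mod 7), t ≡ 1. Hence a ≡ 51 + 59·1 = 110 (mod 413).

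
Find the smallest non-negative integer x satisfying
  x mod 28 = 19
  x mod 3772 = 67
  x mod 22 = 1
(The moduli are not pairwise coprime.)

gcd(28, 3772) = 4 and 4 | (67 − 19), so the pair is consistent; merging gives x ≡ 22699 (mod 26404), where 26404 = lcm(28, 3772).
gcd(26404, 22) = 2 and 2 | (1 − 22699), so the pair is consistent; merging gives x ≡ 207527 (mod 290444), where 290444 = lcm(26404, 22).
The solution is unique modulo lcm(28, 3772, 22) = 290444.

207527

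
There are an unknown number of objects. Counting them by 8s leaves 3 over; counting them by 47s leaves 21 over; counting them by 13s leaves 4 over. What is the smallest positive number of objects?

2747

The moduli are pairwise coprime; M = 8·47·13 = 4888.
M/8 = 611; 611 ≡ 3 (mod 8); 3·3 ≡ 1, so inverse 3.
M/47 = 104; 104 ≡ 10 (mod 47); 10·33 ≡ 1, so inverse 33.
M/13 = 376; 376 ≡ 12 (mod 13); 12·12 ≡ 1, so inverse 12.
N ≡ 3·611·3 + 21·104·33 + 4·376·12 = 95619.
95619 mod 4888 = 2747.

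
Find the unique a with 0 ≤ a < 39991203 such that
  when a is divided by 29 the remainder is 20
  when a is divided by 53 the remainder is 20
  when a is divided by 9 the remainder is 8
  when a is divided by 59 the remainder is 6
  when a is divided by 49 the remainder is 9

Combine the congruences pairwise.
From a ≡ 20 (mod 29) write a = 20 + 29t. Substituting into a ≡ 20 (mod 53) gives 29t ≡ 0 (mod 53), and since 29⁻¹ ≡ 11 (mod 53), t ≡ 0. Hence a ≡ 20 + 29·0 = 20 (mod 1537).
From a ≡ 20 (mod 1537) write a = 20 + 1537t. Substituting into a ≡ 8 (mod 9) gives 1537t ≡ 6 (mod 9), and since 7⁻¹ ≡ 4 (mod 9), t ≡ 6. Hence a ≡ 20 + 1537·6 = 9242 (mod 13833).
From a ≡ 9242 (mod 13833) write a = 9242 + 13833t. Substituting into a ≡ 6 (mod 59) gives 13833t ≡ 27 (mod 59), and since 27⁻¹ ≡ 35 (mod 59), t ≡ 1. Hence a ≡ 9242 + 13833·1 = 23075 (mod 816147).
From a ≡ 23075 (mod 816147) write a = 23075 + 816147t. Substituting into a ≡ 9 (mod 49) gives 816147t ≡ 13 (mod 49), and since 3⁻¹ ≡ 33 (mod 49), t ≡ 37. Hence a ≡ 23075 + 816147·37 = 30220514 (mod 39991203).

30220514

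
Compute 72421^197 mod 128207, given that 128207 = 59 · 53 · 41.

127488

Mod 59: 72421 ≡ 28; by Fermat, exponent reduces to 197 mod 58 = 23; 28^23 ≡ 48 (mod 59).
Mod 53: 72421 ≡ 23; by Fermat, exponent reduces to 197 mod 52 = 41; 23^41 ≡ 23 (mod 53).
Mod 41: 72421 ≡ 15; by Fermat, exponent reduces to 197 mod 40 = 37; 15^37 ≡ 19 (mod 41).
Combine by CRT: x ≡ 48 (mod 59), x ≡ 23 (mod 53), x ≡ 19 (mod 41) ⇒ x ≡ 127488 (mod 128207).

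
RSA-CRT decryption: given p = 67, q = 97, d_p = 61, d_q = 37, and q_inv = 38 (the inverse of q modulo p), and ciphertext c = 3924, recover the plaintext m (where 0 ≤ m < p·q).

m₁ = c^(d_p) mod p: c ≡ 38 (mod 67), and 38^61 mod 67 = 38.
m₂ = c^(d_q) mod q: c ≡ 44 (mod 97), and 44^37 mod 97 = 2.
h = q_inv·(m₁ − m₂) mod p = 38·(38 − 2) mod 67 = 28.
m = m₂ + h·q = 2 + 28·97 = 2718.

2718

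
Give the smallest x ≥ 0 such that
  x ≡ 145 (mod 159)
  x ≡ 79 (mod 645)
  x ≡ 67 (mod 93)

gcd(159, 645) = 3 and 3 | (79 − 145), so the pair is consistent; merging gives x ≡ 16204 (mod 34185), where 34185 = lcm(159, 645).
gcd(34185, 93) = 3 and 3 | (67 − 16204), so the pair is consistent; merging gives x ≡ 221314 (mod 1059735), where 1059735 = lcm(34185, 93).
The solution is unique modulo lcm(159, 645, 93) = 1059735.

221314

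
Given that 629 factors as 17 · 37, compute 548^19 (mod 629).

30

Mod 17: 548 ≡ 4; by Fermat, exponent reduces to 19 mod 16 = 3; 4^3 ≡ 13 (mod 17).
Mod 37: 548 ≡ 30; 30^19 ≡ 30 (mod 37).
Combine by CRT: x ≡ 13 (mod 17), x ≡ 30 (mod 37) ⇒ x ≡ 30 (mod 629).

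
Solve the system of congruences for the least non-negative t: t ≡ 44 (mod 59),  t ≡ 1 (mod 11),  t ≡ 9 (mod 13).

2817

The moduli are pairwise coprime; N = 59·11·13 = 8437.
N/59 = 143; 143 ≡ 25 (mod 59); 25·26 ≡ 1, so inverse 26.
N/11 = 767; 767 ≡ 8 (mod 11); 8·7 ≡ 1, so inverse 7.
N/13 = 649; 649 ≡ 12 (mod 13); 12·12 ≡ 1, so inverse 12.
t ≡ 44·143·26 + 1·767·7 + 9·649·12 = 239053.
239053 mod 8437 = 2817.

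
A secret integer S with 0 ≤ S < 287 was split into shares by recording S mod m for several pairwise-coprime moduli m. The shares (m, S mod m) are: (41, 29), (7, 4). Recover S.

Combine the congruences pairwise.
From S ≡ 29 (mod 41) write S = 29 + 41t. Substituting into S ≡ 4 (mod 7) gives 41t ≡ 3 (mod 7), and since 6⁻¹ ≡ 6 (mod 7), t ≡ 4. Hence S ≡ 29 + 41·4 = 193 (mod 287).

193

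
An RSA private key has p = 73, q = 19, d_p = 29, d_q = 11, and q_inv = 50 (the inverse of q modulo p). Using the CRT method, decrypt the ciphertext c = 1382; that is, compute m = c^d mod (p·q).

m₁ = c^(d_p) mod p: c ≡ 68 (mod 73), and 68^29 mod 73 = 39.
m₂ = c^(d_q) mod q: c ≡ 14 (mod 19), and 14^11 mod 19 = 13.
h = q_inv·(m₁ − m₂) mod p = 50·(39 − 13) mod 73 = 59.
m = m₂ + h·q = 13 + 59·19 = 1134.

1134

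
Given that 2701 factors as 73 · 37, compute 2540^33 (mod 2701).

1065

Mod 73: 2540 ≡ 58; 58^33 ≡ 43 (mod 73).
Mod 37: 2540 ≡ 24; 24^33 ≡ 29 (mod 37).
Combine by CRT: x ≡ 43 (mod 73), x ≡ 29 (mod 37) ⇒ x ≡ 1065 (mod 2701).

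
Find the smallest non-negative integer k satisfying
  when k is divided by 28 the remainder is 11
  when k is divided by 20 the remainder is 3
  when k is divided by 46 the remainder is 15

2223

Combine the congruences pairwise.
gcd(28, 20) = 4 and 4 | (3 − 11), so the pair is consistent; merging gives k ≡ 123 (mod 140), where 140 = lcm(28, 20).
gcd(140, 46) = 2 and 2 | (15 − 123), so the pair is consistent; merging gives k ≡ 2223 (mod 3220), where 3220 = lcm(140, 46).
The solution is unique modulo lcm(28, 20, 46) = 3220.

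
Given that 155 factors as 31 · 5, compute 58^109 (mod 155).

23

Mod 31: 58 ≡ 27; by Fermat, exponent reduces to 109 mod 30 = 19; 27^19 ≡ 23 (mod 31).
Mod 5: 58 ≡ 3; by Fermat, exponent reduces to 109 mod 4 = 1; 3^1 ≡ 3 (mod 5).
Combine by CRT: x ≡ 23 (mod 31), x ≡ 3 (mod 5) ⇒ x ≡ 23 (mod 155).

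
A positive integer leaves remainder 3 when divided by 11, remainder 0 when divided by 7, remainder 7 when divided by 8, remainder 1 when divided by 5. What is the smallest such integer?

1631

The moduli are pairwise coprime; N = 11·7·8·5 = 3080.
N/11 = 280; 280 ≡ 5 (mod 11); 5·9 ≡ 1, so inverse 9.
N/7 = 440; 440 ≡ 6 (mod 7); 6·6 ≡ 1, so inverse 6.
N/8 = 385; 385 ≡ 1 (mod 8), inverse 1.
N/5 = 616; 616 ≡ 1 (mod 5), inverse 1.
x ≡ 3·280·9 + 0·440·6 + 7·385·1 + 1·616·1 = 10871.
10871 mod 3080 = 1631.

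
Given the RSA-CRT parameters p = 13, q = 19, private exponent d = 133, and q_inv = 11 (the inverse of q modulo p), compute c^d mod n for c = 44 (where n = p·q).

d_p = d mod (p−1) = 133 mod 12 = 1; d_q = d mod (q−1) = 7.
m₁ = c^(d_p) mod p: c ≡ 5 (mod 13), and 5^1 mod 13 = 5.
m₂ = c^(d_q) mod q: c ≡ 6 (mod 19), and 6^7 mod 19 = 9.
h = q_inv·(m₁ − m₂) mod p = 11·(5 − 9) mod 13 = 8.
m = m₂ + h·q = 9 + 8·19 = 161.

161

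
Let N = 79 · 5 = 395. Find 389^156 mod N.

Mod 79: 389 ≡ 73; since 78 | 156, by Fermat 73^156 ≡ 1 (mod 79).
Mod 5: 389 ≡ 4; since 4 | 156, by Fermat 4^156 ≡ 1 (mod 5).
Combine by CRT: x ≡ 1 (mod 79), x ≡ 1 (mod 5) ⇒ x ≡ 1 (mod 395).

1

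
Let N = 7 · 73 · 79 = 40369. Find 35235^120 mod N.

Mod 7: 35235 ≡ 4; since 6 | 120, by Fermat 4^120 ≡ 1 (mod 7).
Mod 73: 35235 ≡ 49; by Fermat, exponent reduces to 120 mod 72 = 48; 49^48 ≡ 1 (mod 73).
Mod 79: 35235 ≡ 1; by Fermat, exponent reduces to 120 mod 78 = 42; 1^42 ≡ 1 (mod 79).
Combine by CRT: x ≡ 1 (mod 7), x ≡ 1 (mod 73), x ≡ 1 (mod 79) ⇒ x ≡ 1 (mod 40369).

1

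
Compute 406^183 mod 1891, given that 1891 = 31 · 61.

Mod 31: 406 ≡ 3; by Fermat, exponent reduces to 183 mod 30 = 3; 3^3 ≡ 27 (mod 31).
Mod 61: 406 ≡ 40; by Fermat, exponent reduces to 183 mod 60 = 3; 40^3 ≡ 11 (mod 61).
Combine by CRT: x ≡ 27 (mod 31), x ≡ 11 (mod 61) ⇒ x ≡ 926 (mod 1891).

926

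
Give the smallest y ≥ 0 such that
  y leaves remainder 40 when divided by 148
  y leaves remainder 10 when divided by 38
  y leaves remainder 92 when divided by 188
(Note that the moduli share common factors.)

75668

Combine the congruences pairwise.
gcd(148, 38) = 2 and 2 | (10 − 40), so the pair is consistent; merging gives y ≡ 2556 (mod 2812), where 2812 = lcm(148, 38).
gcd(2812, 188) = 4 and 4 | (92 − 2556), so the pair is consistent; merging gives y ≡ 75668 (mod 132164), where 132164 = lcm(2812, 188).
The solution is unique modulo lcm(148, 38, 188) = 132164.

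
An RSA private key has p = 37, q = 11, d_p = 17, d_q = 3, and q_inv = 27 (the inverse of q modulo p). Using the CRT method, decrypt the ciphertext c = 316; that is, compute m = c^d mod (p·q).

61

m₁ = c^(d_p) mod p: c ≡ 20 (mod 37), and 20^17 mod 37 = 24.
m₂ = c^(d_q) mod q: c ≡ 8 (mod 11), and 8^3 mod 11 = 6.
h = q_inv·(m₁ − m₂) mod p = 27·(24 − 6) mod 37 = 5.
m = m₂ + h·q = 6 + 5·11 = 61.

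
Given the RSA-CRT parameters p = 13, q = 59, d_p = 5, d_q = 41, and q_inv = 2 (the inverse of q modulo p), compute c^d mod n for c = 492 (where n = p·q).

137

m₁ = c^(d_p) mod p: c ≡ 11 (mod 13), and 11^5 mod 13 = 7.
m₂ = c^(d_q) mod q: c ≡ 20 (mod 59), and 20^41 mod 59 = 19.
h = q_inv·(m₁ − m₂) mod p = 2·(7 − 19) mod 13 = 2.
m = m₂ + h·q = 19 + 2·59 = 137.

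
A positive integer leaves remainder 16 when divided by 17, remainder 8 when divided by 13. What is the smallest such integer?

Combine the congruences pairwise.
From x ≡ 16 (mod 17) write x = 16 + 17t. Substituting into x ≡ 8 (mod 13) gives 17t ≡ 5 (mod 13), and since 4⁻¹ ≡ 10 (mod 13), t ≡ 11. Hence x ≡ 16 + 17·11 = 203 (mod 221).

203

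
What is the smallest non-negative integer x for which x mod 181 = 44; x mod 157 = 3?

5655

Combine the congruences pairwise.
From x ≡ 44 (mod 181) write x = 44 + 181t. Substituting into x ≡ 3 (mod 157) gives 181t ≡ 116 (mod 157), and since 24⁻¹ ≡ 72 (mod 157), t ≡ 31. Hence x ≡ 44 + 181·31 = 5655 (mod 28417).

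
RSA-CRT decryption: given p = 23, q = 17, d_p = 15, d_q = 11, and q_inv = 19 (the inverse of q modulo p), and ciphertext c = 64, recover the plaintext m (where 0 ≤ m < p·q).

m₁ = c^(d_p) mod p: c ≡ 18 (mod 23), and 18^15 mod 23 = 4.
m₂ = c^(d_q) mod q: c ≡ 13 (mod 17), and 13^11 mod 17 = 4.
h = q_inv·(m₁ − m₂) mod p = 19·(4 − 4) mod 23 = 0.
m = m₂ + h·q = 4 + 0·17 = 4.

4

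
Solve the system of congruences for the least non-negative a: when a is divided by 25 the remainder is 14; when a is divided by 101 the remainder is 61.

364

Combine the congruences pairwise.
From a ≡ 14 (mod 25) write a = 14 + 25t. Substituting into a ≡ 61 (mod 101) gives 25t ≡ 47 (mod 101), and since 25⁻¹ ≡ 97 (mod 101), t ≡ 14. Hence a ≡ 14 + 25·14 = 364 (mod 2525).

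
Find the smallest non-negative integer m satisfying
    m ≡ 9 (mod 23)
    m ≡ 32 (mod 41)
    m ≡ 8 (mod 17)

The moduli are pairwise coprime; N = 23·41·17 = 16031.
N/23 = 697; 697 ≡ 7 (mod 23); 7·10 ≡ 1, so inverse 10.
N/41 = 391; 391 ≡ 22 (mod 41); 22·28 ≡ 1, so inverse 28.
N/17 = 943; 943 ≡ 8 (mod 17); 8·15 ≡ 1, so inverse 15.
m ≡ 9·697·10 + 32·391·28 + 8·943·15 = 526226.
526226 mod 16031 = 13234.

13234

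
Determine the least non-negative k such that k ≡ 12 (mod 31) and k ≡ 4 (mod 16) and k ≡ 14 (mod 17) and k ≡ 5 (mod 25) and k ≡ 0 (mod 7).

1274980

The moduli are pairwise coprime; N = 31·16·17·25·7 = 1475600.
N/31 = 47600; 47600 ≡ 15 (mod 31); 15·29 ≡ 1, so inverse 29.
N/16 = 92225; 92225 ≡ 1 (mod 16), inverse 1.
N/17 = 86800; 86800 ≡ 15 (mod 17); 15·8 ≡ 1, so inverse 8.
N/25 = 59024; 59024 ≡ 24 (mod 25); 24·24 ≡ 1, so inverse 24.
N/7 = 210800; 210800 ≡ 2 (mod 7); 2·4 ≡ 1, so inverse 4.
k ≡ 12·47600·29 + 4·92225·1 + 14·86800·8 + 5·59024·24 + 0·210800·4 = 33738180.
33738180 mod 1475600 = 1274980.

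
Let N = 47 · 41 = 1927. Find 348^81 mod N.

Mod 47: 348 ≡ 19; by Fermat, exponent reduces to 81 mod 46 = 35; 19^35 ≡ 13 (mod 47).
Mod 41: 348 ≡ 20; by Fermat, exponent reduces to 81 mod 40 = 1; 20^1 ≡ 20 (mod 41).
Combine by CRT: x ≡ 13 (mod 47), x ≡ 20 (mod 41) ⇒ x ≡ 389 (mod 1927).

389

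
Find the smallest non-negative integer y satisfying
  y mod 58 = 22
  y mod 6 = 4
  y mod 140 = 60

11680

gcd(58, 6) = 2 and 2 | (4 − 22), so the pair is consistent; merging gives y ≡ 22 (mod 174), where 174 = lcm(58, 6).
gcd(174, 140) = 2 and 2 | (60 − 22), so the pair is consistent; merging gives y ≡ 11680 (mod 12180), where 12180 = lcm(174, 140).
The solution is unique modulo lcm(58, 6, 140) = 12180.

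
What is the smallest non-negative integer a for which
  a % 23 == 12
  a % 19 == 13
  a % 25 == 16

9741

The moduli are pairwise coprime; N = 23·19·25 = 10925.
N/23 = 475; 475 ≡ 15 (mod 23); 15·20 ≡ 1, so inverse 20.
N/19 = 575; 575 ≡ 5 (mod 19); 5·4 ≡ 1, so inverse 4.
N/25 = 437; 437 ≡ 12 (mod 25); 12·23 ≡ 1, so inverse 23.
a ≡ 12·475·20 + 13·575·4 + 16·437·23 = 304716.
304716 mod 10925 = 9741.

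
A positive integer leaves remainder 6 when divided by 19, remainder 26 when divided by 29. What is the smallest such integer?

519

From n ≡ 6 (mod 19) write n = 6 + 19t. Substituting into n ≡ 26 (mod 29) gives 19t ≡ 20 (mod 29), and since 19⁻¹ ≡ 26 (mod 29), t ≡ 27. Hence n ≡ 6 + 19·27 = 519 (mod 551).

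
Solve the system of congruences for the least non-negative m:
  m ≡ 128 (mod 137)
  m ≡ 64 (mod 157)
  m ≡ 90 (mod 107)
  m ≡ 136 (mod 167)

From m ≡ 128 (mod 137) write m = 128 + 137t. Substituting into m ≡ 64 (mod 157) gives 137t ≡ 93 (mod 157), and since 137⁻¹ ≡ 102 (mod 157), t ≡ 66. Hence m ≡ 128 + 137·66 = 9170 (mod 21509).
From m ≡ 9170 (mod 21509) write m = 9170 + 21509t. Substituting into m ≡ 90 (mod 107) gives 21509t ≡ 15 (mod 107), and since 2⁻¹ ≡ 54 (mod 107), t ≡ 61. Hence m ≡ 9170 + 21509·61 = 1321219 (mod 2301463).
From m ≡ 1321219 (mod 2301463) write m = 1321219 + 2301463t. Substituting into m ≡ 136 (mod 167) gives 2301463t ≡ 54 (mod 167), and since 36⁻¹ ≡ 116 (mod 167), t ≡ 85. Hence m ≡ 1321219 + 2301463·85 = 196945574 (mod 384344321).

196945574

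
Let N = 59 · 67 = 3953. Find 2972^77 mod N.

470

Mod 59: 2972 ≡ 22; by Fermat, exponent reduces to 77 mod 58 = 19; 22^19 ≡ 57 (mod 59).
Mod 67: 2972 ≡ 24; by Fermat, exponent reduces to 77 mod 66 = 11; 24^11 ≡ 1 (mod 67).
Combine by CRT: x ≡ 57 (mod 59), x ≡ 1 (mod 67) ⇒ x ≡ 470 (mod 3953).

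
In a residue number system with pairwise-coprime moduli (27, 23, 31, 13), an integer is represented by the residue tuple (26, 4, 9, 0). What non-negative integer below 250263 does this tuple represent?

The moduli are pairwise coprime; N = 27·23·31·13 = 250263.
N/27 = 9269; 9269 ≡ 8 (mod 27); 8·17 ≡ 1, so inverse 17.
N/23 = 10881; 10881 ≡ 2 (mod 23); 2·12 ≡ 1, so inverse 12.
N/31 = 8073; 8073 ≡ 13 (mod 31); 13·12 ≡ 1, so inverse 12.
N/13 = 19251; 19251 ≡ 11 (mod 13); 11·6 ≡ 1, so inverse 6.
x ≡ 26·9269·17 + 4·10881·12 + 9·8073·12 + 0·19251·6 = 5491070.
5491070 mod 250263 = 235547.

235547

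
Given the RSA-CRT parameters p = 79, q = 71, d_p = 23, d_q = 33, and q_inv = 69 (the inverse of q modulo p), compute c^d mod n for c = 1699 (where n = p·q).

m₁ = c^(d_p) mod p: c ≡ 40 (mod 79), and 40^23 mod 79 = 45.
m₂ = c^(d_q) mod q: c ≡ 66 (mod 71), and 66^33 mod 71 = 17.
h = q_inv·(m₁ − m₂) mod p = 69·(45 − 17) mod 79 = 36.
m = m₂ + h·q = 17 + 36·71 = 2573.

2573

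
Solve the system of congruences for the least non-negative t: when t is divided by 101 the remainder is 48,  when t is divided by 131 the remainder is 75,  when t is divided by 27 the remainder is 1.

223561

From t ≡ 48 (mod 101) write t = 48 + 101s. Substituting into t ≡ 75 (mod 131) gives 101s ≡ 27 (mod 131), and since 101⁻¹ ≡ 48 (mod 131), s ≡ 117. Hence t ≡ 48 + 101·117 = 11865 (mod 13231).
From t ≡ 11865 (mod 13231) write t = 11865 + 13231s. Substituting into t ≡ 1 (mod 27) gives 13231s ≡ 16 (mod 27), and since 1⁻¹ ≡ 1 (mod 27), s ≡ 16. Hence t ≡ 11865 + 13231·16 = 223561 (mod 357237).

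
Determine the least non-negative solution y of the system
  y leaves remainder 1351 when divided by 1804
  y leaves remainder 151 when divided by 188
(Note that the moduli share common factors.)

gcd(1804, 188) = 4 and 4 | (151 − 1351), so the pair is consistent; merging gives y ≡ 78923 (mod 84788), where 84788 = lcm(1804, 188).
The solution is unique modulo lcm(1804, 188) = 84788.

78923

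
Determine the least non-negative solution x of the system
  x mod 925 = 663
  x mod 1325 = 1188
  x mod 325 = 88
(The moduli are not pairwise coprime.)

149588

Combine the congruences pairwise.
gcd(925, 1325) = 25 and 25 | (1188 − 663), so the pair is consistent; merging gives x ≡ 2513 (mod 49025), where 49025 = lcm(925, 1325).
gcd(49025, 325) = 25 and 25 | (88 − 2513), so the pair is consistent; merging gives x ≡ 149588 (mod 637325), where 637325 = lcm(49025, 325).
The solution is unique modulo lcm(925, 1325, 325) = 637325.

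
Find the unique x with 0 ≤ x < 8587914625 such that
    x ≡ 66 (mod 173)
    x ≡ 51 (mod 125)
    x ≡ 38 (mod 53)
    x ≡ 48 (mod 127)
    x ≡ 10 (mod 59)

From x ≡ 66 (mod 173) write x = 66 + 173t. Substituting into x ≡ 51 (mod 125) gives 173t ≡ 110 (mod 125), and since 48⁻¹ ≡ 112 (mod 125), t ≡ 70. Hence x ≡ 66 + 173·70 = 12176 (mod 21625).
From x ≡ 12176 (mod 21625) write x = 12176 + 21625t. Substituting into x ≡ 38 (mod 53) gives 21625t ≡ 52 (mod 53), and since 1⁻¹ ≡ 1 (mod 53), t ≡ 52. Hence x ≡ 12176 + 21625·52 = 1136676 (mod 1146125).
From x ≡ 1136676 (mod 1146125) write x = 1136676 + 1146125t. Substituting into x ≡ 48 (mod 127) gives 1146125t ≡ 22 (mod 127), and since 77⁻¹ ≡ 33 (mod 127), t ≡ 91. Hence x ≡ 1136676 + 1146125·91 = 105434051 (mod 145557875).
From x ≡ 105434051 (mod 145557875) write x = 105434051 + 145557875t. Substituting into x ≡ 10 (mod 59) gives 145557875t ≡ 21 (mod 59), and since 37⁻¹ ≡ 8 (mod 59), t ≡ 50. Hence x ≡ 105434051 + 145557875·50 = 7383327801 (mod 8587914625).

7383327801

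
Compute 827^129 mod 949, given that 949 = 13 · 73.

411

Mod 13: 827 ≡ 8; by Fermat, exponent reduces to 129 mod 12 = 9; 8^9 ≡ 8 (mod 13).
Mod 73: 827 ≡ 24; by Fermat, exponent reduces to 129 mod 72 = 57; 24^57 ≡ 46 (mod 73).
Combine by CRT: x ≡ 8 (mod 13), x ≡ 46 (mod 73) ⇒ x ≡ 411 (mod 949).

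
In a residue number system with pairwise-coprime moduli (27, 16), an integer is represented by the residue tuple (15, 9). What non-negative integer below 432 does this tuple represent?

From x ≡ 15 (mod 27) write x = 15 + 27t. Substituting into x ≡ 9 (mod 16) gives 27t ≡ 10 (mod 16), and since 11⁻¹ ≡ 3 (mod 16), t ≡ 14. Hence x ≡ 15 + 27·14 = 393 (mod 432).

393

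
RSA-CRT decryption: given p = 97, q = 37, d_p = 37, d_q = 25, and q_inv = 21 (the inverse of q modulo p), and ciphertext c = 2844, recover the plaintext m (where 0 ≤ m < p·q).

2719

m₁ = c^(d_p) mod p: c ≡ 31 (mod 97), and 31^37 mod 97 = 3.
m₂ = c^(d_q) mod q: c ≡ 32 (mod 37), and 32^25 mod 37 = 18.
h = q_inv·(m₁ − m₂) mod p = 21·(3 − 18) mod 97 = 73.
m = m₂ + h·q = 18 + 73·37 = 2719.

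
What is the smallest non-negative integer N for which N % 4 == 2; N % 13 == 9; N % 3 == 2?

From N ≡ 2 (mod 4) write N = 2 + 4t. Substituting into N ≡ 9 (mod 13) gives 4t ≡ 7 (mod 13), and since 4⁻¹ ≡ 10 (mod 13), t ≡ 5. Hence N ≡ 2 + 4·5 = 22 (mod 52).
From N ≡ 22 (mod 52) write N = 22 + 52t. Substituting into N ≡ 2 (mod 3) gives 52t ≡ 1 (mod 3), and since 1⁻¹ ≡ 1 (mod 3), t ≡ 1. Hence N ≡ 22 + 52·1 = 74 (mod 156).

74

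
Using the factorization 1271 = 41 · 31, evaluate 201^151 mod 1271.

Mod 41: 201 ≡ 37; by Fermat, exponent reduces to 151 mod 40 = 31; 37^31 ≡ 37 (mod 41).
Mod 31: 201 ≡ 15; by Fermat, exponent reduces to 151 mod 30 = 1; 15^1 ≡ 15 (mod 31).
Combine by CRT: x ≡ 37 (mod 41), x ≡ 15 (mod 31) ⇒ x ≡ 201 (mod 1271).

201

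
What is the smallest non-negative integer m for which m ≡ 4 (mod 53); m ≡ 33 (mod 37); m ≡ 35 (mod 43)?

From m ≡ 4 (mod 53) write m = 4 + 53t. Substituting into m ≡ 33 (mod 37) gives 53t ≡ 29 (mod 37), and since 16⁻¹ ≡ 7 (mod 37), t ≡ 18. Hence m ≡ 4 + 53·18 = 958 (mod 1961).
From m ≡ 958 (mod 1961) write m = 958 + 1961t. Substituting into m ≡ 35 (mod 43) gives 1961t ≡ 23 (mod 43), and since 26⁻¹ ≡ 5 (mod 43), t ≡ 29. Hence m ≡ 958 + 1961·29 = 57827 (mod 84323).

57827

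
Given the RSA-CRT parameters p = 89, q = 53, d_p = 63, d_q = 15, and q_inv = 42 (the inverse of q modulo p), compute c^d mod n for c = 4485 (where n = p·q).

m₁ = c^(d_p) mod p: c ≡ 35 (mod 89), and 35^63 mod 89 = 14.
m₂ = c^(d_q) mod q: c ≡ 33 (mod 53), and 33^15 mod 53 = 31.
h = q_inv·(m₁ − m₂) mod p = 42·(14 − 31) mod 89 = 87.
m = m₂ + h·q = 31 + 87·53 = 4642.

4642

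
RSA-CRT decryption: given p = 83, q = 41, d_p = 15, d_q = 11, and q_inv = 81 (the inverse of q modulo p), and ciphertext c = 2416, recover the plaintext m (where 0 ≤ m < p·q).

342

m₁ = c^(d_p) mod p: c ≡ 9 (mod 83), and 9^15 mod 83 = 10.
m₂ = c^(d_q) mod q: c ≡ 38 (mod 41), and 38^11 mod 41 = 14.
h = q_inv·(m₁ − m₂) mod p = 81·(10 − 14) mod 83 = 8.
m = m₂ + h·q = 14 + 8·41 = 342.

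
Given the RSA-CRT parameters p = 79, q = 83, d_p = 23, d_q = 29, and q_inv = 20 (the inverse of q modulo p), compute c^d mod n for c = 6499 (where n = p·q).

m₁ = c^(d_p) mod p: c ≡ 21 (mod 79), and 21^23 mod 79 = 22.
m₂ = c^(d_q) mod q: c ≡ 25 (mod 83), and 25^29 mod 83 = 7.
h = q_inv·(m₁ − m₂) mod p = 20·(22 − 7) mod 79 = 63.
m = m₂ + h·q = 7 + 63·83 = 5236.

5236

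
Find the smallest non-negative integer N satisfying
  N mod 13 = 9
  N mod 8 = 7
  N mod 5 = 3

503

The moduli are pairwise coprime; M = 13·8·5 = 520.
M/13 = 40; 40 ≡ 1 (mod 13), inverse 1.
M/8 = 65; 65 ≡ 1 (mod 8), inverse 1.
M/5 = 104; 104 ≡ 4 (mod 5); 4·4 ≡ 1, so inverse 4.
N ≡ 9·40·1 + 7·65·1 + 3·104·4 = 2063.
2063 mod 520 = 503.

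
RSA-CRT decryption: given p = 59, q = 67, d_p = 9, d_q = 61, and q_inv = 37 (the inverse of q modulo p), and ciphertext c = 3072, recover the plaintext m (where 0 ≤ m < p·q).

m₁ = c^(d_p) mod p: c ≡ 4 (mod 59), and 4^9 mod 59 = 7.
m₂ = c^(d_q) mod q: c ≡ 57 (mod 67), and 57^61 mod 67 = 13.
h = q_inv·(m₁ − m₂) mod p = 37·(7 − 13) mod 59 = 14.
m = m₂ + h·q = 13 + 14·67 = 951.

951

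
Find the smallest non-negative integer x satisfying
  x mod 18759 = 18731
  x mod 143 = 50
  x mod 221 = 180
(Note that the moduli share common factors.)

gcd(18759, 143) = 13 and 13 | (50 − 18731), so the pair is consistent; merging gives x ≡ 56249 (mod 206349), where 206349 = lcm(18759, 143).
gcd(206349, 221) = 13 and 13 | (180 − 56249), so the pair is consistent; merging gives x ≡ 3357833 (mod 3507933), where 3507933 = lcm(206349, 221).
The solution is unique modulo lcm(18759, 143, 221) = 3507933.

3357833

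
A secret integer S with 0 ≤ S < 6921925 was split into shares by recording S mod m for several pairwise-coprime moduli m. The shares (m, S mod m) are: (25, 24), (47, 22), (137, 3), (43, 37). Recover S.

The moduli are pairwise coprime; N = 25·47·137·43 = 6921925.
N/25 = 276877; 276877 ≡ 2 (mod 25); 2·13 ≡ 1, so inverse 13.
N/47 = 147275; 147275 ≡ 24 (mod 47); 24·2 ≡ 1, so inverse 2.
N/137 = 50525; 50525 ≡ 109 (mod 137); 109·44 ≡ 1, so inverse 44.
N/43 = 160975; 160975 ≡ 26 (mod 43); 26·5 ≡ 1, so inverse 5.
S ≡ 24·276877·13 + 22·147275·2 + 3·50525·44 + 37·160975·5 = 129315399.
129315399 mod 6921925 = 4720749.

4720749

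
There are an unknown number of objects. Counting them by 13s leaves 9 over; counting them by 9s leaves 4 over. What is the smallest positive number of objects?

22

From N ≡ 9 (mod 13) write N = 9 + 13t. Substituting into N ≡ 4 (mod 9) gives 13t ≡ 4 (mod 9), and since 4⁻¹ ≡ 7 (mod 9), t ≡ 1. Hence N ≡ 9 + 13·1 = 22 (mod 117).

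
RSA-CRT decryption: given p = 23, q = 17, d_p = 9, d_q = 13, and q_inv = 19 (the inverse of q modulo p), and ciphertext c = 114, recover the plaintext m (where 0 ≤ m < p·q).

252

m₁ = c^(d_p) mod p: c ≡ 22 (mod 23), and 22^9 mod 23 = 22.
m₂ = c^(d_q) mod q: c ≡ 12 (mod 17), and 12^13 mod 17 = 14.
h = q_inv·(m₁ − m₂) mod p = 19·(22 − 14) mod 23 = 14.
m = m₂ + h·q = 14 + 14·17 = 252.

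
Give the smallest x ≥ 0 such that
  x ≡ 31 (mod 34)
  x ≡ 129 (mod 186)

2547

gcd(34, 186) = 2 and 2 | (129 − 31), so the pair is consistent; merging gives x ≡ 2547 (mod 3162), where 3162 = lcm(34, 186).
The solution is unique modulo lcm(34, 186) = 3162.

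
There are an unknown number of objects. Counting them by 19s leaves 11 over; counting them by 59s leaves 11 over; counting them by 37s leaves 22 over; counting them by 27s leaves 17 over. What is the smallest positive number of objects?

From N ≡ 11 (mod 19) write N = 11 + 19t. Substituting into N ≡ 11 (mod 59) gives 19t ≡ 0 (mod 59), and since 19⁻¹ ≡ 28 (mod 59), t ≡ 0. Hence N ≡ 11 + 19·0 = 11 (mod 1121).
From N ≡ 11 (mod 1121) write N = 11 + 1121t. Substituting into N ≡ 22 (mod 37) gives 1121t ≡ 11 (mod 37), and since 11⁻¹ ≡ 27 (mod 37), t ≡ 1. Hence N ≡ 11 + 1121·1 = 1132 (mod 41477).
From N ≡ 1132 (mod 41477) write N = 1132 + 41477t. Substituting into N ≡ 17 (mod 27) gives 41477t ≡ 19 (mod 27), and since 5⁻¹ ≡ 11 (mod 27), t ≡ 20. Hence N ≡ 1132 + 41477·20 = 830672 (mod 1119879).

830672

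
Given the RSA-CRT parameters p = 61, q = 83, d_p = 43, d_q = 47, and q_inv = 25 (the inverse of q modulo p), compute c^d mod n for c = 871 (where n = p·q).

5028

m₁ = c^(d_p) mod p: c ≡ 17 (mod 61), and 17^43 mod 61 = 26.
m₂ = c^(d_q) mod q: c ≡ 41 (mod 83), and 41^47 mod 83 = 48.
h = q_inv·(m₁ − m₂) mod p = 25·(26 − 48) mod 61 = 60.
m = m₂ + h·q = 48 + 60·83 = 5028.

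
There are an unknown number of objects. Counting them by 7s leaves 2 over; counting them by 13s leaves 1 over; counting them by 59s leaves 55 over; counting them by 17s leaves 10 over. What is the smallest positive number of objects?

1353

The moduli are pairwise coprime; M = 7·13·59·17 = 91273.
M/7 = 13039; 13039 ≡ 5 (mod 7); 5·3 ≡ 1, so inverse 3.
M/13 = 7021; 7021 ≡ 1 (mod 13), inverse 1.
M/59 = 1547; 1547 ≡ 13 (mod 59); 13·50 ≡ 1, so inverse 50.
M/17 = 5369; 5369 ≡ 14 (mod 17); 14·11 ≡ 1, so inverse 11.
N ≡ 2·13039·3 + 1·7021·1 + 55·1547·50 + 10·5369·11 = 4930095.
4930095 mod 91273 = 1353.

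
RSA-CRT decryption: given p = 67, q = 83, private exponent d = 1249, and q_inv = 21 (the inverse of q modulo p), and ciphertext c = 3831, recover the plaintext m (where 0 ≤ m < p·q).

3227

d_p = d mod (p−1) = 1249 mod 66 = 61; d_q = d mod (q−1) = 19.
m₁ = c^(d_p) mod p: c ≡ 12 (mod 67), and 12^61 mod 67 = 11.
m₂ = c^(d_q) mod q: c ≡ 13 (mod 83), and 13^19 mod 83 = 73.
h = q_inv·(m₁ − m₂) mod p = 21·(11 − 73) mod 67 = 38.
m = m₂ + h·q = 73 + 38·83 = 3227.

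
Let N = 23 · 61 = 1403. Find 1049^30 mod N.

Mod 23: 1049 ≡ 14; by Fermat, exponent reduces to 30 mod 22 = 8; 14^8 ≡ 13 (mod 23).
Mod 61: 1049 ≡ 12; 12^30 ≡ 1 (mod 61).
Combine by CRT: x ≡ 13 (mod 23), x ≡ 1 (mod 61) ⇒ x ≡ 611 (mod 1403).

611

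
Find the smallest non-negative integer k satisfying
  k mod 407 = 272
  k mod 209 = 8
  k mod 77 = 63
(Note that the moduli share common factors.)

17773

Combine the congruences pairwise.
gcd(407, 209) = 11 and 11 | (8 − 272), so the pair is consistent; merging gives k ≡ 2307 (mod 7733), where 7733 = lcm(407, 209).
gcd(7733, 77) = 11 and 11 | (63 − 2307), so the pair is consistent; merging gives k ≡ 17773 (mod 54131), where 54131 = lcm(7733, 77).
The solution is unique modulo lcm(407, 209, 77) = 54131.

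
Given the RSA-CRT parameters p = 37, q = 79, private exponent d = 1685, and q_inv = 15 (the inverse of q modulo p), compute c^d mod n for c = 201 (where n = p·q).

1255

d_p = d mod (p−1) = 1685 mod 36 = 29; d_q = d mod (q−1) = 47.
m₁ = c^(d_p) mod p: c ≡ 16 (mod 37), and 16^29 mod 37 = 34.
m₂ = c^(d_q) mod q: c ≡ 43 (mod 79), and 43^47 mod 79 = 70.
h = q_inv·(m₁ − m₂) mod p = 15·(34 − 70) mod 37 = 15.
m = m₂ + h·q = 70 + 15·79 = 1255.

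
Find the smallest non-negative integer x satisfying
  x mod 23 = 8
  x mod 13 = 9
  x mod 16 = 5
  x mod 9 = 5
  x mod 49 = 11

627701

From x ≡ 8 (mod 23) write x = 8 + 23t. Substituting into x ≡ 9 (mod 13) gives 23t ≡ 1 (mod 13), and since 10⁻¹ ≡ 4 (mod 13), t ≡ 4. Hence x ≡ 8 + 23·4 = 100 (mod 299).
From x ≡ 100 (mod 299) write x = 100 + 299t. Substituting into x ≡ 5 (mod 16) gives 299t ≡ 1 (mod 16), and since 11⁻¹ ≡ 3 (mod 16), t ≡ 3. Hence x ≡ 100 + 299·3 = 997 (mod 4784).
From x ≡ 997 (mod 4784) write x = 997 + 4784t. Substituting into x ≡ 5 (mod 9) gives 4784t ≡ 7 (mod 9), and since 5⁻¹ ≡ 2 (mod 9), t ≡ 5. Hence x ≡ 997 + 4784·5 = 24917 (mod 43056).
From x ≡ 24917 (mod 43056) write x = 24917 + 43056t. Substituting into x ≡ 11 (mod 49) gives 43056t ≡ 35 (mod 49), and since 34⁻¹ ≡ 13 (mod 49), t ≡ 14. Hence x ≡ 24917 + 43056·14 = 627701 (mod 2109744).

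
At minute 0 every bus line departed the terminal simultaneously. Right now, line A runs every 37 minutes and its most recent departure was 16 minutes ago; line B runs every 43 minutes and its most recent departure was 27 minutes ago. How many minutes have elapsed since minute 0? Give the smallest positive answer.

1274

Combine the congruences pairwise.
From t ≡ 16 (mod 37) write t = 16 + 37s. Substituting into t ≡ 27 (mod 43) gives 37s ≡ 11 (mod 43), and since 37⁻¹ ≡ 7 (mod 43), s ≡ 34. Hence t ≡ 16 + 37·34 = 1274 (mod 1591).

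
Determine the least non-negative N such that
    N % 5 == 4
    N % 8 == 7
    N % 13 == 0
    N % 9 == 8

1079

The moduli are pairwise coprime; M = 5·8·13·9 = 4680.
M/5 = 936; 936 ≡ 1 (mod 5), inverse 1.
M/8 = 585; 585 ≡ 1 (mod 8), inverse 1.
M/13 = 360; 360 ≡ 9 (mod 13); 9·3 ≡ 1, so inverse 3.
M/9 = 520; 520 ≡ 7 (mod 9); 7·4 ≡ 1, so inverse 4.
N ≡ 4·936·1 + 7·585·1 + 0·360·3 + 8·520·4 = 24479.
24479 mod 4680 = 1079.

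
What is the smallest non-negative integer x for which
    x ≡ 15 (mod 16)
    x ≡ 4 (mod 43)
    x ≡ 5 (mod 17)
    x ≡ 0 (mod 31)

The moduli are pairwise coprime; N = 16·43·17·31 = 362576.
N/16 = 22661; 22661 ≡ 5 (mod 16); 5·13 ≡ 1, so inverse 13.
N/43 = 8432; 8432 ≡ 4 (mod 43); 4·11 ≡ 1, so inverse 11.
N/17 = 21328; 21328 ≡ 10 (mod 17); 10·12 ≡ 1, so inverse 12.
N/31 = 11696; 11696 ≡ 9 (mod 31); 9·7 ≡ 1, so inverse 7.
x ≡ 15·22661·13 + 4·8432·11 + 5·21328·12 + 0·11696·7 = 6069583.
6069583 mod 362576 = 268367.

268367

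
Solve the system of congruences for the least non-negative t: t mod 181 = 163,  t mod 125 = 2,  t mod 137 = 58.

2813627

The moduli are pairwise coprime; N = 181·125·137 = 3099625.
N/181 = 17125; 17125 ≡ 111 (mod 181); 111·106 ≡ 1, so inverse 106.
N/125 = 24797; 24797 ≡ 47 (mod 125); 47·8 ≡ 1, so inverse 8.
N/137 = 22625; 22625 ≡ 20 (mod 137); 20·48 ≡ 1, so inverse 48.
t ≡ 163·17125·106 + 2·24797·8 + 58·22625·48 = 359270502.
359270502 mod 3099625 = 2813627.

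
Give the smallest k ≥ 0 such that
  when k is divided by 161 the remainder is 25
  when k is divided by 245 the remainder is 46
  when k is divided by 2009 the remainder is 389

116911

Combine the congruences pairwise.
gcd(161, 245) = 7 and 7 | (46 − 25), so the pair is consistent; merging gives k ≡ 4211 (mod 5635), where 5635 = lcm(161, 245).
gcd(5635, 2009) = 49 and 49 | (389 − 4211), so the pair is consistent; merging gives k ≡ 116911 (mod 231035), where 231035 = lcm(5635, 2009).
The solution is unique modulo lcm(161, 245, 2009) = 231035.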